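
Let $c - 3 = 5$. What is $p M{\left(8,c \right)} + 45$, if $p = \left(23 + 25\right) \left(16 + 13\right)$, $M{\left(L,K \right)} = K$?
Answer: $11181$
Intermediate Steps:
$c = 8$ ($c = 3 + 5 = 8$)
$p = 1392$ ($p = 48 \cdot 29 = 1392$)
$p M{\left(8,c \right)} + 45 = 1392 \cdot 8 + 45 = 11136 + 45 = 11181$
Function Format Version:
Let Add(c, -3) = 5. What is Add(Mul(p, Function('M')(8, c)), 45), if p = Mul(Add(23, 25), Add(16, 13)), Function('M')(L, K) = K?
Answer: 11181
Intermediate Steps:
c = 8 (c = Add(3, 5) = 8)
p = 1392 (p = Mul(48, 29) = 1392)
Add(Mul(p, Function('M')(8, c)), 45) = Add(Mul(1392, 8), 45) = Add(11136, 45) = 11181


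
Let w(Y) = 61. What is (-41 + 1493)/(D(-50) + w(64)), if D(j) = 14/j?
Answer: 550/23 ≈ 23.913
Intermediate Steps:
(-41 + 1493)/(D(-50) + w(64)) = (-41 + 1493)/(14/(-50) + 61) = 1452/(14*(-1/50) + 61) = 1452/(-7/25 + 61) = 1452/(1518/25) = 1452*(25/1518) = 550/23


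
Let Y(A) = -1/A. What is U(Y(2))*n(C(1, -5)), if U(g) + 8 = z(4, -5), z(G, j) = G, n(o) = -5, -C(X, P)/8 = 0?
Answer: 20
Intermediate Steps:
C(X, P) = 0 (C(X, P) = -8*0 = 0)
U(g) = -4 (U(g) = -8 + 4 = -4)
U(Y(2))*n(C(1, -5)) = -4*(-5) = 20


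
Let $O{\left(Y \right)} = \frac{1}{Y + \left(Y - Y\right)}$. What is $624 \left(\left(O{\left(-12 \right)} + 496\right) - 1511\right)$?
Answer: $-633412$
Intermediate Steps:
$O{\left(Y \right)} = \frac{1}{Y}$ ($O{\left(Y \right)} = \frac{1}{Y + 0} = \frac{1}{Y}$)
$624 \left(\left(O{\left(-12 \right)} + 496\right) - 1511\right) = 624 \left(\left(\frac{1}{-12} + 496\right) - 1511\right) = 624 \left(\left(- \frac{1}{12} + 496\right) - 1511\right) = 624 \left(\frac{5951}{12} - 1511\right) = 624 \left(- \frac{12181}{12}\right) = -633412$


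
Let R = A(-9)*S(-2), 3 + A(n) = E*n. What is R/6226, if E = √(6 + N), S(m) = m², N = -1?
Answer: -6/3113 - 18*√5/3113 ≈ -0.014857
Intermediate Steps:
E = √5 (E = √(6 - 1) = √5 ≈ 2.2361)
A(n) = -3 + n*√5 (A(n) = -3 + √5*n = -3 + n*√5)
R = -12 - 36*√5 (R = (-3 - 9*√5)*(-2)² = (-3 - 9*√5)*4 = -12 - 36*√5 ≈ -92.498)
R/6226 = (-12 - 36*√5)/6226 = (-12 - 36*√5)*(1/6226) = -6/3113 - 18*√5/3113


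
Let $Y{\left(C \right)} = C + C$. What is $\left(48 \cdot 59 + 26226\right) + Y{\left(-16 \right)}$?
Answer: $29026$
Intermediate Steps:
$Y{\left(C \right)} = 2 C$
$\left(48 \cdot 59 + 26226\right) + Y{\left(-16 \right)} = \left(48 \cdot 59 + 26226\right) + 2 \left(-16\right) = \left(2832 + 26226\right) - 32 = 29058 - 32 = 29026$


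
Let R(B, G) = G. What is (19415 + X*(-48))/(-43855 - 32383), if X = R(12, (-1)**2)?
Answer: -19367/76238 ≈ -0.25403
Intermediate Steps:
X = 1 (X = (-1)**2 = 1)
(19415 + X*(-48))/(-43855 - 32383) = (19415 + 1*(-48))/(-43855 - 32383) = (19415 - 48)/(-76238) = 19367*(-1/76238) = -19367/76238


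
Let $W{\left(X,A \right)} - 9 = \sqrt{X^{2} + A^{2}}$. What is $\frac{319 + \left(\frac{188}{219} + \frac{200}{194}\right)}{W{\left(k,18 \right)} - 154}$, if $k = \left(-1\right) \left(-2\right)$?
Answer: $- \frac{988414685}{439666371} - \frac{13633306 \sqrt{82}}{439666371} \approx -2.5289$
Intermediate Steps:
$k = 2$
$W{\left(X,A \right)} = 9 + \sqrt{A^{2} + X^{2}}$ ($W{\left(X,A \right)} = 9 + \sqrt{X^{2} + A^{2}} = 9 + \sqrt{A^{2} + X^{2}}$)
$\frac{319 + \left(\frac{188}{219} + \frac{200}{194}\right)}{W{\left(k,18 \right)} - 154} = \frac{319 + \left(\frac{188}{219} + \frac{200}{194}\right)}{\left(9 + \sqrt{18^{2} + 2^{2}}\right) - 154} = \frac{319 + \left(188 \cdot \frac{1}{219} + 200 \cdot \frac{1}{194}\right)}{\left(9 + \sqrt{324 + 4}\right) - 154} = \frac{319 + \left(\frac{188}{219} + \frac{100}{97}\right)}{\left(9 + \sqrt{328}\right) - 154} = \frac{319 + \frac{40136}{21243}}{\left(9 + 2 \sqrt{82}\right) - 154} = \frac{6816653}{21243 \left(-145 + 2 \sqrt{82}\right)}$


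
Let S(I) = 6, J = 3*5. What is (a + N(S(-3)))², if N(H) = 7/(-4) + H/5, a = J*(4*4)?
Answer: 22934521/400 ≈ 57336.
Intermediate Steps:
J = 15
a = 240 (a = 15*(4*4) = 15*16 = 240)
N(H) = -7/4 + H/5 (N(H) = 7*(-¼) + H*(⅕) = -7/4 + H/5)
(a + N(S(-3)))² = (240 + (-7/4 + (⅕)*6))² = (240 + (-7/4 + 6/5))² = (240 - 11/20)² = (4789/20)² = 22934521/400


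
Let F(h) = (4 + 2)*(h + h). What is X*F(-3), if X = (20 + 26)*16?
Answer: -26496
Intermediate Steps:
F(h) = 12*h (F(h) = 6*(2*h) = 12*h)
X = 736 (X = 46*16 = 736)
X*F(-3) = 736*(12*(-3)) = 736*(-36) = -26496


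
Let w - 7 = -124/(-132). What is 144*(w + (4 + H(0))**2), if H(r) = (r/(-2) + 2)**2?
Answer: 113952/11 ≈ 10359.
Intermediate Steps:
H(r) = (2 - r/2)**2 (H(r) = (r*(-1/2) + 2)**2 = (-r/2 + 2)**2 = (2 - r/2)**2)
w = 262/33 (w = 7 - 124/(-132) = 7 - 124*(-1/132) = 7 + 31/33 = 262/33 ≈ 7.9394)
144*(w + (4 + H(0))**2) = 144*(262/33 + (4 + (-4 + 0)**2/4)**2) = 144*(262/33 + (4 + (1/4)*(-4)**2)**2) = 144*(262/33 + (4 + (1/4)*16)**2) = 144*(262/33 + (4 + 4)**2) = 144*(262/33 + 8**2) = 144*(262/33 + 64) = 144*(2374/33) = 113952/11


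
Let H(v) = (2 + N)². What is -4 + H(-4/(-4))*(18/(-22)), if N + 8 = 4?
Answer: -80/11 ≈ -7.2727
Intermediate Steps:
N = -4 (N = -8 + 4 = -4)
H(v) = 4 (H(v) = (2 - 4)² = (-2)² = 4)
-4 + H(-4/(-4))*(18/(-22)) = -4 + 4*(18/(-22)) = -4 + 4*(18*(-1/22)) = -4 + 4*(-9/11) = -4 - 36/11 = -80/11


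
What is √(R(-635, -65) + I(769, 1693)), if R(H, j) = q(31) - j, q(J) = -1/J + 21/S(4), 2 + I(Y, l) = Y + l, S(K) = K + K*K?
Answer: √242750305/310 ≈ 50.260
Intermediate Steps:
S(K) = K + K²
I(Y, l) = -2 + Y + l (I(Y, l) = -2 + (Y + l) = -2 + Y + l)
q(J) = 21/20 - 1/J (q(J) = -1/J + 21/((4*(1 + 4))) = -1/J + 21/((4*5)) = -1/J + 21/20 = 21/20 - 1/J)
R(H, j) = 631/620 - j (R(H, j) = (21/20 - 1/31) - j = 631/620 - j)
√(R(-635, -65) + I(769, 1693)) = √((631/620 - 1*(-65)) + (-2 + 769 + 1693)) = √((631/620 + 65) + 2460) = √(40931/620 + 2460) = √(1566131/620) = √242750305/310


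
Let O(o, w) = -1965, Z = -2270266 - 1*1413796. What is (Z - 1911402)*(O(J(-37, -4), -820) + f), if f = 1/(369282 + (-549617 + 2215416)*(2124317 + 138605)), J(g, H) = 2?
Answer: 5180848561736683896767/471196696745 ≈ 1.0995e+10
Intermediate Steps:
Z = -3684062 (Z = -2270266 - 1413796 = -3684062)
f = 1/3769573573960 (f = 1/(369282 + 1665799*2262922) = 1/(369282 + 3769573204678) = 1/3769573573960 ≈ 2.6528e-13)
(Z - 1911402)*(O(J(-37, -4), -820) + f) = (-3684062 - 1911402)*(-1965 + 1/3769573573960) = -5595464*(-7407212072831399/3769573573960) = 5180848561736683896767/471196696745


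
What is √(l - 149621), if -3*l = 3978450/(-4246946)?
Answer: I*√674660266094015234/2123473 ≈ 386.81*I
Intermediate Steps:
l = 663075/2123473 (l = -1326150/(-4246946) = -1326150*(-1)/4246946 = -⅓*(-1989225/2123473) = 663075/2123473 ≈ 0.31226)
√(l - 149621) = √(663075/2123473 - 149621) = √(-317715490658/2123473) = I*√674660266094015234/2123473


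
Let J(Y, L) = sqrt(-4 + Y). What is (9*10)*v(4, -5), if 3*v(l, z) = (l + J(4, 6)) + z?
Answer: -30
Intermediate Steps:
v(l, z) = l/3 + z/3 (v(l, z) = ((l + sqrt(-4 + 4)) + z)/3 = ((l + sqrt(0)) + z)/3 = ((l + 0) + z)/3 = (l + z)/3 = l/3 + z/3)
(9*10)*v(4, -5) = (9*10)*((1/3)*4 + (1/3)*(-5)) = 90*(4/3 - 5/3) = 90*(-1/3) = -30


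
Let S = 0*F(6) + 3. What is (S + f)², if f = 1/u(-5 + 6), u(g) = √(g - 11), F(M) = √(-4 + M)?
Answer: (30 - I*√10)²/100 ≈ 8.9 - 1.8974*I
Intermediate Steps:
u(g) = √(-11 + g)
f = -I*√10/10 (f = 1/(√(-11 + (-5 + 6))) = 1/(√(-11 + 1)) = 1/(√(-10)) = 1/(I*√10) = -I*√10/10 ≈ -0.31623*I)
S = 3 (S = 0*√(-4 + 6) + 3 = 0*√2 + 3 = 0 + 3 = 3)
(S + f)² = (3 - I*√10/10)²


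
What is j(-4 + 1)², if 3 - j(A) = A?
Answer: 36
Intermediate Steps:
j(A) = 3 - A
j(-4 + 1)² = (3 - (-4 + 1))² = (3 - 1*(-3))² = (3 + 3)² = 6² = 36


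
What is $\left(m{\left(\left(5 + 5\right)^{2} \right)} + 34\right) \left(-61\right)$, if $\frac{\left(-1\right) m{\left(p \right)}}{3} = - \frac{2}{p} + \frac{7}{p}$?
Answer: $- \frac{41297}{20} \approx -2064.9$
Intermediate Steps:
$m{\left(p \right)} = - \frac{15}{p}$ ($m{\left(p \right)} = - 3 \left(- \frac{2}{p} + \frac{7}{p}\right) = - 3 \frac{5}{p} = - \frac{15}{p}$)
$\left(m{\left(\left(5 + 5\right)^{2} \right)} + 34\right) \left(-61\right) = \left(- \frac{15}{\left(5 + 5\right)^{2}} + 34\right) \left(-61\right) = \left(- \frac{15}{10^{2}} + 34\right) \left(-61\right) = \left(- \frac{15}{100} + 34\right) \left(-61\right) = \left(\left(-15\right) \frac{1}{100} + 34\right) \left(-61\right) = \left(- \frac{3}{20} + 34\right) \left(-61\right) = \frac{677}{20} \left(-61\right) = - \frac{41297}{20}$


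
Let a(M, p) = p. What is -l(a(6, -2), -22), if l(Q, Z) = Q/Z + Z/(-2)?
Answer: -122/11 ≈ -11.091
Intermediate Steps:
l(Q, Z) = -Z/2 + Q/Z (l(Q, Z) = Q/Z + Z*(-½) = Q/Z - Z/2 = -Z/2 + Q/Z)
-l(a(6, -2), -22) = -(-½*(-22) - 2/(-22)) = -(11 - 2*(-1/22)) = -(11 + 1/11) = -1*122/11 = -122/11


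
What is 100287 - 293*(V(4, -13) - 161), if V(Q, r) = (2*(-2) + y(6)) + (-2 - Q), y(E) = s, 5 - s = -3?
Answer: 148046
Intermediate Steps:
s = 8 (s = 5 - 1*(-3) = 5 + 3 = 8)
y(E) = 8
V(Q, r) = 2 - Q (V(Q, r) = (2*(-2) + 8) + (-2 - Q) = (-4 + 8) + (-2 - Q) = 4 + (-2 - Q) = 2 - Q)
100287 - 293*(V(4, -13) - 161) = 100287 - 293*((2 - 1*4) - 161) = 100287 - 293*((2 - 4) - 161) = 100287 - 293*(-2 - 161) = 100287 - 293*(-163) = 100287 + 47759 = 148046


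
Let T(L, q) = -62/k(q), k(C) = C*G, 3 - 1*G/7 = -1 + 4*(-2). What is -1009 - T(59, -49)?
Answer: -2076553/2058 ≈ -1009.0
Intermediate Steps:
G = 84 (G = 21 - 7*(-1 + 4*(-2)) = 21 - 7*(-1 - 8) = 21 - 7*(-9) = 21 + 63 = 84)
k(C) = 84*C (k(C) = C*84 = 84*C)
T(L, q) = -31/(42*q) (T(L, q) = -62*1/(84*q) = -31/(42*q))
-1009 - T(59, -49) = -1009 - (-31)/(42*(-49)) = -1009 - (-31)*(-1)/(42*49) = -1009 - 1*31/2058 = -1009 - 31/2058 = -2076553/2058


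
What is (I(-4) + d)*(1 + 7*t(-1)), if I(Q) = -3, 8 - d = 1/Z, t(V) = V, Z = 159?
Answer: -1588/53 ≈ -29.962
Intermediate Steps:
d = 1271/159 (d = 8 - 1/159 = 1271/159 ≈ 7.9937)
(I(-4) + d)*(1 + 7*t(-1)) = (-3 + 1271/159)*(1 + 7*(-1)) = 794*(1 - 7)/159 = (794/159)*(-6) = -1588/53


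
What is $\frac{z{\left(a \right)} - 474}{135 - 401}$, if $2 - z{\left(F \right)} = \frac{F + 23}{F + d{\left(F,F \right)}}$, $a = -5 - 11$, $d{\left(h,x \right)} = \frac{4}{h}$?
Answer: $\frac{15326}{8645} \approx 1.7728$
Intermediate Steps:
$a = -16$ ($a = -5 - 11 = -16$)
$z{\left(F \right)} = 2 - \frac{23 + F}{F + \frac{4}{F}}$ ($z{\left(F \right)} = 2 - \frac{F + 23}{F + \frac{4}{F}} = 2 - \frac{23 + F}{F + \frac{4}{F}}$)
$\frac{z{\left(a \right)} - 474}{135 - 401} = \frac{\frac{8 - 16 \left(-23 - 16\right)}{4 + \left(-16\right)^{2}} - 474}{135 - 401} = \frac{\frac{8 - -624}{4 + 256} - 474}{-266} = \left(\frac{8 + 624}{260} - 474\right) \left(- \frac{1}{266}\right) = \left(\frac{1}{260} \cdot 632 - 474\right) \left(- \frac{1}{266}\right) = \left(\frac{158}{65} - 474\right) \left(- \frac{1}{266}\right) = \left(- \frac{30652}{65}\right) \left(- \frac{1}{266}\right) = \frac{15326}{8645}$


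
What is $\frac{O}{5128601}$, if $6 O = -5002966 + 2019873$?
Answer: $- \frac{2983093}{30771606} \approx -0.096943$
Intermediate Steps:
$O = - \frac{2983093}{6}$ ($O = \frac{-5002966 + 2019873}{6} = \frac{1}{6} \left(-2983093\right) = - \frac{2983093}{6} \approx -4.9718 \cdot 10^{5}$)
$\frac{O}{5128601} = - \frac{2983093}{6 \cdot 5128601} = \left(- \frac{2983093}{6}\right) \frac{1}{5128601} = - \frac{2983093}{30771606}$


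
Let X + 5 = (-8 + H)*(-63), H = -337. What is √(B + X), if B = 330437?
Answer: √352167 ≈ 593.44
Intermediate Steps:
X = 21730 (X = -5 + (-8 - 337)*(-63) = -5 - 345*(-63) = -5 + 21735 = 21730)
√(B + X) = √(330437 + 21730) = √352167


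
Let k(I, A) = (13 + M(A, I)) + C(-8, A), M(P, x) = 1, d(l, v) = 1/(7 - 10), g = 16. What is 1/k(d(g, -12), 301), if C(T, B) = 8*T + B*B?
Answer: 1/90551 ≈ 1.1044e-5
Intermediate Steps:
d(l, v) = -1/3 (d(l, v) = 1/(-3) = -1/3)
C(T, B) = B**2 + 8*T (C(T, B) = 8*T + B**2 = B**2 + 8*T)
k(I, A) = -50 + A**2 (k(I, A) = (13 + 1) + (A**2 + 8*(-8)) = 14 + (A**2 - 64) = 14 + (-64 + A**2) = -50 + A**2)
1/k(d(g, -12), 301) = 1/(-50 + 301**2) = 1/(-50 + 90601) = 1/90551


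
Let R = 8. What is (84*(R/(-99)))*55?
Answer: -1120/3 ≈ -373.33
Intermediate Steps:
(84*(R/(-99)))*55 = (84*(8/(-99)))*55 = (84*(8*(-1/99)))*55 = (84*(-8/99))*55 = -224/33*55 = -1120/3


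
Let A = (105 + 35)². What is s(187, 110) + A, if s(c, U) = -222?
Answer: 19378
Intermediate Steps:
A = 19600 (A = 140² = 19600)
s(187, 110) + A = -222 + 19600 = 19378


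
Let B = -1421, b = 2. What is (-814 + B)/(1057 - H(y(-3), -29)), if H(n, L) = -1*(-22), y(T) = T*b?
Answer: -149/69 ≈ -2.1594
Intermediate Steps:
y(T) = 2*T (y(T) = T*2 = 2*T)
H(n, L) = 22
(-814 + B)/(1057 - H(y(-3), -29)) = (-814 - 1421)/(1057 - 1*22) = -2235/(1057 - 22) = -2235/1035 = -2235*1/1035 = -149/69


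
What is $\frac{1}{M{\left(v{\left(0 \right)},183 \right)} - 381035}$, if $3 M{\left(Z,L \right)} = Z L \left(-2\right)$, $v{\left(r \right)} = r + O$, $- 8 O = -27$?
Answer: $- \frac{4}{1525787} \approx -2.6216 \cdot 10^{-6}$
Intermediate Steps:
$O = \frac{27}{8}$ ($O = \left(- \frac{1}{8}\right) \left(-27\right) = \frac{27}{8} \approx 3.375$)
$v{\left(r \right)} = \frac{27}{8} + r$ ($v{\left(r \right)} = r + \frac{27}{8} = \frac{27}{8} + r$)
$M{\left(Z,L \right)} = - \frac{2 L Z}{3}$ ($M{\left(Z,L \right)} = \frac{Z L \left(-2\right)}{3} = \frac{L Z \left(-2\right)}{3} = \frac{\left(-2\right) L Z}{3} = - \frac{2 L Z}{3}$)
$\frac{1}{M{\left(v{\left(0 \right)},183 \right)} - 381035} = \frac{1}{\left(- \frac{2}{3}\right) 183 \left(\frac{27}{8} + 0\right) - 381035} = \frac{1}{\left(- \frac{2}{3}\right) 183 \cdot \frac{27}{8} - 381035} = \frac{1}{- \frac{1647}{4} - 381035} = \frac{1}{- \frac{1525787}{4}} = - \frac{4}{1525787}$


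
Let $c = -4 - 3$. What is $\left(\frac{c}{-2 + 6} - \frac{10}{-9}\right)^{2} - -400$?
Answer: $\frac{518929}{1296} \approx 400.41$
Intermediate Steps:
$c = -7$
$\left(\frac{c}{-2 + 6} - \frac{10}{-9}\right)^{2} - -400 = \left(- \frac{7}{-2 + 6} - \frac{10}{-9}\right)^{2} - -400 = \left(- \frac{7}{4} - - \frac{10}{9}\right)^{2} + 400 = \left(\left(-7\right) \frac{1}{4} + \frac{10}{9}\right)^{2} + 400 = \left(- \frac{7}{4} + \frac{10}{9}\right)^{2} + 400 = \left(- \frac{23}{36}\right)^{2} + 400 = \frac{529}{1296} + 400 = \frac{518929}{1296}$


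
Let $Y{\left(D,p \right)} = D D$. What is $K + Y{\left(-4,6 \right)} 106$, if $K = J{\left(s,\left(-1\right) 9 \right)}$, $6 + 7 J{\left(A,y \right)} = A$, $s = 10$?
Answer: $\frac{11876}{7} \approx 1696.6$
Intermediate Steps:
$Y{\left(D,p \right)} = D^{2}$
$J{\left(A,y \right)} = - \frac{6}{7} + \frac{A}{7}$
$K = \frac{4}{7}$ ($K = - \frac{6}{7} + \frac{1}{7} \cdot 10 = - \frac{6}{7} + \frac{10}{7} = \frac{4}{7} \approx 0.57143$)
$K + Y{\left(-4,6 \right)} 106 = \frac{4}{7} + \left(-4\right)^{2} \cdot 106 = \frac{4}{7} + 16 \cdot 106 = \frac{4}{7} + 1696 = \frac{11876}{7}$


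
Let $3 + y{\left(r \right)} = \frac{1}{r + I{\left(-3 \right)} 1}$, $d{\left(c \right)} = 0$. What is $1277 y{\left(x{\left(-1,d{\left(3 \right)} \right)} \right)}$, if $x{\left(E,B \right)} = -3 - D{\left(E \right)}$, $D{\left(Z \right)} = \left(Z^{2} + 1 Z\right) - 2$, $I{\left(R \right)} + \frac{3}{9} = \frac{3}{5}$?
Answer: $- \frac{61296}{11} \approx -5572.4$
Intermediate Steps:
$I{\left(R \right)} = \frac{4}{15}$ ($I{\left(R \right)} = - \frac{1}{3} + \frac{3}{5} = \frac{4}{15}$)
$D{\left(Z \right)} = -2 + Z + Z^{2}$ ($D{\left(Z \right)} = \left(Z^{2} + Z\right) - 2 = \left(Z + Z^{2}\right) - 2 = -2 + Z + Z^{2}$)
$x{\left(E,B \right)} = -1 - E - E^{2}$ ($x{\left(E,B \right)} = -3 - \left(-2 + E + E^{2}\right) = -1 - E - E^{2}$)
$y{\left(r \right)} = -3 + \frac{1}{\frac{4}{15} + r}$ ($y{\left(r \right)} = -3 + \frac{1}{r + \frac{4}{15} \cdot 1} = -3 + \frac{1}{r + \frac{4}{15}} = -3 + \frac{1}{\frac{4}{15} + r}$)
$1277 y{\left(x{\left(-1,d{\left(3 \right)} \right)} \right)} = 1277 \frac{3 \left(1 - 15 \left(-1 - -1 - \left(-1\right)^{2}\right)\right)}{4 + 15 \left(-1 - -1 - \left(-1\right)^{2}\right)} = 1277 \frac{3 \left(1 - 15 \left(-1 + 1 - 1\right)\right)}{4 + 15 \left(-1 + 1 - 1\right)} = 1277 \frac{3 \left(1 - -15\right)}{4 + 15 \left(-1\right)} = 1277 \frac{3 \left(1 + 15\right)}{4 - 15} = 1277 \cdot 3 \frac{1}{-11} \cdot 16 = 1277 \cdot 3 \left(- \frac{1}{11}\right) 16 = 1277 \left(- \frac{48}{11}\right) = - \frac{61296}{11}$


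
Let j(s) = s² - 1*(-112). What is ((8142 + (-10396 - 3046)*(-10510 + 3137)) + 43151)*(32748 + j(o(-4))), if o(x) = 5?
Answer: 3260848943715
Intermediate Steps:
j(s) = 112 + s² (j(s) = s² + 112 = 112 + s²)
((8142 + (-10396 - 3046)*(-10510 + 3137)) + 43151)*(32748 + j(o(-4))) = ((8142 + (-10396 - 3046)*(-10510 + 3137)) + 43151)*(32748 + (112 + 5²)) = ((8142 - 13442*(-7373)) + 43151)*(32748 + (112 + 25)) = ((8142 + 99107866) + 43151)*(32748 + 137) = (99116008 + 43151)*32885 = 99159159*32885 = 3260848943715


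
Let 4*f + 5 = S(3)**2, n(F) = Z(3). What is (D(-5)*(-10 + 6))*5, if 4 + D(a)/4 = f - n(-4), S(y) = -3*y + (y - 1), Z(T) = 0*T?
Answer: -560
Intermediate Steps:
Z(T) = 0
S(y) = -1 - 2*y (S(y) = -3*y + (-1 + y) = -1 - 2*y)
n(F) = 0
f = 11 (f = -5/4 + (-1 - 2*3)**2/4 = -5/4 + (-1 - 6)**2/4 = -5/4 + (1/4)*(-7)**2 = -5/4 + (1/4)*49 = -5/4 + 49/4 = 11)
D(a) = 28 (D(a) = -16 + 4*(11 - 1*0) = -16 + 4*(11 + 0) = -16 + 4*11 = -16 + 44 = 28)
(D(-5)*(-10 + 6))*5 = (28*(-10 + 6))*5 = (28*(-4))*5 = -112*5 = -560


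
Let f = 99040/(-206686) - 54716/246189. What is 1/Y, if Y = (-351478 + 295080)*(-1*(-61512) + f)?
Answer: -25441909827/88260891077849591288 ≈ -2.8826e-10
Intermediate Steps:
f = -17845794868/25441909827 (f = 99040*(-1/206686) - 54716*1/246189 = -49520/103343 - 54716/246189 = -17845794868/25441909827 ≈ -0.70143)
Y = -88260891077849591288/25441909827 (Y = (-351478 + 295080)*(-1*(-61512) - 17845794868/25441909827) = -56398*(61512 - 17845794868/25441909827) = -56398*1564964911483556/25441909827 = -88260891077849591288/25441909827 ≈ -3.4691e+9)
1/Y = 1/(-88260891077849591288/25441909827) = -25441909827/88260891077849591288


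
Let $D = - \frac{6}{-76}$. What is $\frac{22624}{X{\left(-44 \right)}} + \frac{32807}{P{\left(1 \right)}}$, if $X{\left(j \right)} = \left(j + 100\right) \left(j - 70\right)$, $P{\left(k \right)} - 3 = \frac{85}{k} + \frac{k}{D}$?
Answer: $\frac{5548993}{17214} \approx 322.35$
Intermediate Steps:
$D = \frac{3}{38}$ ($D = \left(-6\right) \left(- \frac{1}{76}\right) = \frac{3}{38} \approx 0.078947$)
$P{\left(k \right)} = 3 + \frac{85}{k} + \frac{38 k}{3}$ ($P{\left(k \right)} = 3 + \left(\frac{85}{k} + \frac{k}{\frac{3}{38}}\right) = 3 + \left(\frac{85}{k} + k \frac{38}{3}\right) = 3 + \left(\frac{85}{k} + \frac{38 k}{3}\right) = 3 + \frac{85}{k} + \frac{38 k}{3}$)
$X{\left(j \right)} = \left(-70 + j\right) \left(100 + j\right)$ ($X{\left(j \right)} = \left(100 + j\right) \left(-70 + j\right) = \left(-70 + j\right) \left(100 + j\right)$)
$\frac{22624}{X{\left(-44 \right)}} + \frac{32807}{P{\left(1 \right)}} = \frac{22624}{-7000 + \left(-44\right)^{2} + 30 \left(-44\right)} + \frac{32807}{3 + \frac{85}{1} + \frac{38}{3} \cdot 1} = \frac{22624}{-7000 + 1936 - 1320} + \frac{32807}{3 + 85 \cdot 1 + \frac{38}{3}} = \frac{22624}{-6384} + \frac{32807}{3 + 85 + \frac{38}{3}} = 22624 \left(- \frac{1}{6384}\right) + \frac{32807}{\frac{302}{3}} = - \frac{202}{57} + 32807 \cdot \frac{3}{302} = - \frac{202}{57} + \frac{98421}{302} = \frac{5548993}{17214}$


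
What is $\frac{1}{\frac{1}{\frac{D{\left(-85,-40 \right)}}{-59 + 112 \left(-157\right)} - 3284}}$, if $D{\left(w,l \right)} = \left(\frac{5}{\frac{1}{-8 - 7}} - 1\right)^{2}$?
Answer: $- \frac{57945388}{17643} \approx -3284.3$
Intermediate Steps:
$D{\left(w,l \right)} = 5776$ ($D{\left(w,l \right)} = \left(\frac{5}{\frac{1}{-15}} - 1\right)^{2} = \left(\frac{5}{- \frac{1}{15}} - 1\right)^{2} = \left(5 \left(-15\right) - 1\right)^{2} = \left(-75 - 1\right)^{2} = \left(-76\right)^{2} = 5776$)
$\frac{1}{\frac{1}{\frac{D{\left(-85,-40 \right)}}{-59 + 112 \left(-157\right)} - 3284}} = \frac{1}{\frac{1}{\frac{5776}{-59 + 112 \left(-157\right)} - 3284}} = \frac{1}{\frac{1}{\frac{5776}{-59 - 17584} - 3284}} = \frac{1}{\frac{1}{\frac{5776}{-17643} - 3284}} = \frac{1}{\frac{1}{5776 \left(- \frac{1}{17643}\right) - 3284}} = \frac{1}{\frac{1}{- \frac{5776}{17643} - 3284}} = \frac{1}{\frac{1}{- \frac{57945388}{17643}}} = \frac{1}{- \frac{17643}{57945388}} = - \frac{57945388}{17643}$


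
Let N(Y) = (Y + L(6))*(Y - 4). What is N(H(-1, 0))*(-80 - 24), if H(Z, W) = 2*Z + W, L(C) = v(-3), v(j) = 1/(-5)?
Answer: -6864/5 ≈ -1372.8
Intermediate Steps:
v(j) = -⅕
L(C) = -⅕
H(Z, W) = W + 2*Z
N(Y) = (-4 + Y)*(-⅕ + Y) (N(Y) = (Y - ⅕)*(Y - 4) = (-⅕ + Y)*(-4 + Y) = (-4 + Y)*(-⅕ + Y))
N(H(-1, 0))*(-80 - 24) = (⅘ + (0 + 2*(-1))² - 21*(0 + 2*(-1))/5)*(-80 - 24) = (⅘ + (0 - 2)² - 21*(0 - 2)/5)*(-104) = (⅘ + (-2)² - 21/5*(-2))*(-104) = (⅘ + 4 + 42/5)*(-104) = (66/5)*(-104) = -6864/5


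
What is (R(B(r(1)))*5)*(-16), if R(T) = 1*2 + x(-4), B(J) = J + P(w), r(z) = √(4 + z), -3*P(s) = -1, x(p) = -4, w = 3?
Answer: 160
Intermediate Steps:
P(s) = ⅓ (P(s) = -⅓*(-1) = ⅓)
B(J) = ⅓ + J (B(J) = J + ⅓ = ⅓ + J)
R(T) = -2 (R(T) = 1*2 - 4 = 2 - 4 = -2)
(R(B(r(1)))*5)*(-16) = -2*5*(-16) = -10*(-16) = 160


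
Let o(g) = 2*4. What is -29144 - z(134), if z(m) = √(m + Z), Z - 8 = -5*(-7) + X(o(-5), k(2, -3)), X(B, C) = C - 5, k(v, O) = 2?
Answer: -29144 - √174 ≈ -29157.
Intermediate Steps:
o(g) = 8
X(B, C) = -5 + C
Z = 40 (Z = 8 + (-5*(-7) + (-5 + 2)) = 8 + (35 - 3) = 8 + 32 = 40)
z(m) = √(40 + m) (z(m) = √(m + 40) = √(40 + m))
-29144 - z(134) = -29144 - √(40 + 134) = -29144 - √174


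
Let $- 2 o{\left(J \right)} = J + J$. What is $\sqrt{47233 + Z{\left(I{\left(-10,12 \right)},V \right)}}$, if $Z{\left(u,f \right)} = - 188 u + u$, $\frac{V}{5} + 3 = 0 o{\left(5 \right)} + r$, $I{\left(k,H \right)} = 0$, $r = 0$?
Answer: $\sqrt{47233} \approx 217.33$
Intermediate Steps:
$o{\left(J \right)} = - J$ ($o{\left(J \right)} = - \frac{J + J}{2} = - \frac{2 J}{2} = - J$)
$V = -15$ ($V = -15 + 5 \left(0 \left(\left(-1\right) 5\right) + 0\right) = -15 + 5 \left(0 \left(-5\right) + 0\right) = -15 + 5 \left(0 + 0\right) = -15 + 5 \cdot 0 = -15 + 0 = -15$)
$Z{\left(u,f \right)} = - 187 u$
$\sqrt{47233 + Z{\left(I{\left(-10,12 \right)},V \right)}} = \sqrt{47233 - 0} = \sqrt{47233 + 0} = \sqrt{47233}$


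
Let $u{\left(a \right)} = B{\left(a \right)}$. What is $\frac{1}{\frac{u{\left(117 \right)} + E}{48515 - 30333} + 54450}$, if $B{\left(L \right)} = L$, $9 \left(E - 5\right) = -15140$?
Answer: $\frac{81819}{4455037529} \approx 1.8366 \cdot 10^{-5}$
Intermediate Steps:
$E = - \frac{15095}{9}$ ($E = 5 + \frac{1}{9} \left(-15140\right) = 5 - \frac{15140}{9} = - \frac{15095}{9} \approx -1677.2$)
$u{\left(a \right)} = a$
$\frac{1}{\frac{u{\left(117 \right)} + E}{48515 - 30333} + 54450} = \frac{1}{\frac{117 - \frac{15095}{9}}{48515 - 30333} + 54450} = \frac{1}{- \frac{14042}{9 \cdot 18182} + 54450} = \frac{1}{\left(- \frac{14042}{9}\right) \frac{1}{18182} + 54450} = \frac{1}{- \frac{7021}{81819} + 54450} = \frac{1}{\frac{4455037529}{81819}} = \frac{81819}{4455037529}$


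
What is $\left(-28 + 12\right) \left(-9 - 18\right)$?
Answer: $432$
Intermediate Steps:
$\left(-28 + 12\right) \left(-9 - 18\right) = \left(-16\right) \left(-27\right) = 432$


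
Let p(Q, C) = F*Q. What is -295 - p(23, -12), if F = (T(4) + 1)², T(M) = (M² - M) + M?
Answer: -6942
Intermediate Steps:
T(M) = M²
F = 289 (F = (4² + 1)² = (16 + 1)² = 17² = 289)
p(Q, C) = 289*Q
-295 - p(23, -12) = -295 - 289*23 = -295 - 1*6647 = -295 - 6647 = -6942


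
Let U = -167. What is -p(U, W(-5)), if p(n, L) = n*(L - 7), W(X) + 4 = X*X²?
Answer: -22712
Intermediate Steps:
W(X) = -4 + X³ (W(X) = -4 + X*X² = -4 + X³)
p(n, L) = n*(-7 + L)
-p(U, W(-5)) = -(-167)*(-7 + (-4 + (-5)³)) = -(-167)*(-7 + (-4 - 125)) = -(-167)*(-7 - 129) = -(-167)*(-136) = -1*22712 = -22712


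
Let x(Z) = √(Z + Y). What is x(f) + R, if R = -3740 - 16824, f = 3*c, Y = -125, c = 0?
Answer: -20564 + 5*I*√5 ≈ -20564.0 + 11.18*I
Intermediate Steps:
f = 0 (f = 3*0 = 0)
R = -20564
x(Z) = √(-125 + Z) (x(Z) = √(Z - 125) = √(-125 + Z))
x(f) + R = √(-125 + 0) - 20564 = √(-125) - 20564 = 5*I*√5 - 20564 = -20564 + 5*I*√5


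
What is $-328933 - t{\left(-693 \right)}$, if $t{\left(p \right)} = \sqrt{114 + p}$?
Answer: $-328933 - i \sqrt{579} \approx -3.2893 \cdot 10^{5} - 24.062 i$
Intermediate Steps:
$-328933 - t{\left(-693 \right)} = -328933 - \sqrt{114 - 693} = -328933 - \sqrt{-579} = -328933 - i \sqrt{579}$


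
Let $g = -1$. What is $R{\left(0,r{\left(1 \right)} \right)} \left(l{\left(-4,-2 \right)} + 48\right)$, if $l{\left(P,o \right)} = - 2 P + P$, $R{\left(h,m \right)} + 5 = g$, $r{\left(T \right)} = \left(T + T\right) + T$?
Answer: $-312$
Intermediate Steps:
$r{\left(T \right)} = 3 T$ ($r{\left(T \right)} = 2 T + T = 3 T$)
$R{\left(h,m \right)} = -6$ ($R{\left(h,m \right)} = -5 - 1 = -6$)
$l{\left(P,o \right)} = - P$
$R{\left(0,r{\left(1 \right)} \right)} \left(l{\left(-4,-2 \right)} + 48\right) = - 6 \left(\left(-1\right) \left(-4\right) + 48\right) = - 6 \left(4 + 48\right) = \left(-6\right) 52 = -312$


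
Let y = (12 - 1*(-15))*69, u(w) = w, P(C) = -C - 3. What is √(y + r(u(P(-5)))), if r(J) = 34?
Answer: √1897 ≈ 43.555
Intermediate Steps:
P(C) = -3 - C
y = 1863 (y = (12 + 15)*69 = 27*69 = 1863)
√(y + r(u(P(-5)))) = √(1863 + 34) = √1897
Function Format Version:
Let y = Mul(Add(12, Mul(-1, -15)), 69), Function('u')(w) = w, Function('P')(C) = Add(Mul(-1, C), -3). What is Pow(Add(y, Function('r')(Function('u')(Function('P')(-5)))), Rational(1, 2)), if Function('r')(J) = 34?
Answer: Pow(1897, Rational(1, 2)) ≈ 43.555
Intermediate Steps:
Function('P')(C) = Add(-3, Mul(-1, C))
y = 1863 (y = Mul(Add(12, 15), 69) = Mul(27, 69) = 1863)
Pow(Add(y, Function('r')(Function('u')(Function('P')(-5)))), Rational(1, 2)) = Pow(Add(1863, 34), Rational(1, 2)) = Pow(1897, Rational(1, 2))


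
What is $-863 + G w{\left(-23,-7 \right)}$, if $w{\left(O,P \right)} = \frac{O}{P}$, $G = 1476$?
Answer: $\frac{27907}{7} \approx 3986.7$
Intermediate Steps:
$-863 + G w{\left(-23,-7 \right)} = -863 + 1476 \left(- \frac{23}{-7}\right) = -863 + 1476 \left(\left(-23\right) \left(- \frac{1}{7}\right)\right) = -863 + 1476 \cdot \frac{23}{7} = -863 + \frac{33948}{7} = \frac{27907}{7}$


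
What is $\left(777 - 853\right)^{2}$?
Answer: $5776$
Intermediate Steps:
$\left(777 - 853\right)^{2} = \left(-76\right)^{2} = 5776$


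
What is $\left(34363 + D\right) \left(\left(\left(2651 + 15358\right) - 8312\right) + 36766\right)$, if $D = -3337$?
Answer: $1441561038$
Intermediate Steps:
$\left(34363 + D\right) \left(\left(\left(2651 + 15358\right) - 8312\right) + 36766\right) = \left(34363 - 3337\right) \left(\left(\left(2651 + 15358\right) - 8312\right) + 36766\right) = 31026 \left(\left(18009 - 8312\right) + 36766\right) = 31026 \left(9697 + 36766\right) = 31026 \cdot 46463 = 1441561038$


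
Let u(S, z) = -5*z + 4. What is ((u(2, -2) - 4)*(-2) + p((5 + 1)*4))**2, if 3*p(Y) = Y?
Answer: 144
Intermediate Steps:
u(S, z) = 4 - 5*z
p(Y) = Y/3
((u(2, -2) - 4)*(-2) + p((5 + 1)*4))**2 = (((4 - 5*(-2)) - 4)*(-2) + ((5 + 1)*4)/3)**2 = (((4 + 10) - 4)*(-2) + (6*4)/3)**2 = ((14 - 4)*(-2) + (1/3)*24)**2 = (10*(-2) + 8)**2 = (-20 + 8)**2 = (-12)**2 = 144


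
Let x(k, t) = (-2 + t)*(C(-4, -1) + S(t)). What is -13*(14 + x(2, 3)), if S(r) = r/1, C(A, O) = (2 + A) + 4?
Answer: -247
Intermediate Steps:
C(A, O) = 6 + A
S(r) = r (S(r) = r*1 = r)
x(k, t) = (-2 + t)*(2 + t) (x(k, t) = (-2 + t)*((6 - 4) + t) = (-2 + t)*(2 + t))
-13*(14 + x(2, 3)) = -13*(14 + (-4 + 3²)) = -13*(14 + (-4 + 9)) = -13*(14 + 5) = -13*19 = -247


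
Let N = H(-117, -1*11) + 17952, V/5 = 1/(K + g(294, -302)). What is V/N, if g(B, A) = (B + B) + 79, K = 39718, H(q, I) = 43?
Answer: 1/145345615 ≈ 6.8801e-9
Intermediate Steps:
g(B, A) = 79 + 2*B (g(B, A) = 2*B + 79 = 79 + 2*B)
V = 1/8077 (V = 5/(39718 + (79 + 2*294)) = 5/(39718 + (79 + 588)) = 5/(39718 + 667) = 5/40385 = 5*(1/40385) = 1/8077 ≈ 0.00012381)
N = 17995 (N = 43 + 17952 = 17995)
V/N = (1/8077)/17995 = (1/8077)*(1/17995) = 1/145345615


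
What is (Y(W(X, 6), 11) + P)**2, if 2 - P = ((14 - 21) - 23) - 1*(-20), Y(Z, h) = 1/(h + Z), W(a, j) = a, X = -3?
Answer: 9409/64 ≈ 147.02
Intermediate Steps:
Y(Z, h) = 1/(Z + h)
P = 12 (P = 2 - (((14 - 21) - 23) - 1*(-20)) = 2 - ((-7 - 23) + 20) = 2 - (-30 + 20) = 2 - 1*(-10) = 2 + 10 = 12)
(Y(W(X, 6), 11) + P)**2 = (1/(-3 + 11) + 12)**2 = (1/8 + 12)**2 = (97/8)**2 = 9409/64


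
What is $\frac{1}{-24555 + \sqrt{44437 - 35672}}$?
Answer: $- \frac{4911}{120587852} - \frac{\sqrt{8765}}{602939260} \approx -4.0881 \cdot 10^{-5}$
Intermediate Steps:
$\frac{1}{-24555 + \sqrt{44437 - 35672}} = \frac{1}{-24555 + \sqrt{8765}}$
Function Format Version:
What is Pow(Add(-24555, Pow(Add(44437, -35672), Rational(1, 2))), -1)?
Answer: Add(Rational(-4911, 120587852), Mul(Rational(-1, 602939260), Pow(8765, Rational(1, 2)))) ≈ -4.0881e-5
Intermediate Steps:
Pow(Add(-24555, Pow(Add(44437, -35672), Rational(1, 2))), -1) = Pow(Add(-24555, Pow(8765, Rational(1, 2))), -1)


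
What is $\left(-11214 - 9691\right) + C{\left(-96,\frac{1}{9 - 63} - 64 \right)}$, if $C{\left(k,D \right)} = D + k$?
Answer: $- \frac{1137511}{54} \approx -21065.0$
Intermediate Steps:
$\left(-11214 - 9691\right) + C{\left(-96,\frac{1}{9 - 63} - 64 \right)} = \left(-11214 - 9691\right) - \left(160 - \frac{1}{9 - 63}\right) = -20905 - \left(160 + \frac{1}{54}\right) = -20905 - \frac{8641}{54} = - \frac{1137511}{54}$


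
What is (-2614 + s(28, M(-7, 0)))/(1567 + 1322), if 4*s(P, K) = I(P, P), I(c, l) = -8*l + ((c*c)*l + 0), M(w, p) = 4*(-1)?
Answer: 2818/2889 ≈ 0.97542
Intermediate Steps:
M(w, p) = -4
I(c, l) = -8*l + l*c² (I(c, l) = -8*l + (c²*l + 0) = -8*l + (l*c² + 0) = -8*l + l*c²)
s(P, K) = P*(-8 + P²)/4 (s(P, K) = (P*(-8 + P²))/4 = P*(-8 + P²)/4)
(-2614 + s(28, M(-7, 0)))/(1567 + 1322) = (-2614 + (¼)*28*(-8 + 28²))/(1567 + 1322) = (-2614 + (¼)*28*(-8 + 784))/2889 = (-2614 + (¼)*28*776)*(1/2889) = (-2614 + 5432)*(1/2889) = 2818*(1/2889) = 2818/2889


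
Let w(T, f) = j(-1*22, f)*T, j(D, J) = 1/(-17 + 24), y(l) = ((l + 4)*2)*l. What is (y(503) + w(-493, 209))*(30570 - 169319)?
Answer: -495306318949/7 ≈ -7.0758e+10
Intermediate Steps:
y(l) = l*(8 + 2*l) (y(l) = ((4 + l)*2)*l = (8 + 2*l)*l = l*(8 + 2*l))
j(D, J) = 1/7
w(T, f) = T/7
(y(503) + w(-493, 209))*(30570 - 169319) = (2*503*(4 + 503) + (1/7)*(-493))*(30570 - 169319) = (2*503*507 - 493/7)*(-138749) = (510042 - 493/7)*(-138749) = (3569801/7)*(-138749) = -495306318949/7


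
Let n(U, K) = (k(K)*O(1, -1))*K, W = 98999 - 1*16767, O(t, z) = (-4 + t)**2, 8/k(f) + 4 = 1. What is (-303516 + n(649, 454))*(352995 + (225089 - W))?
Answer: -155901819024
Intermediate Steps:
k(f) = -8/3 (k(f) = 8/(-4 + 1) = 8/(-3) = 8*(-1/3) = -8/3)
W = 82232 (W = 98999 - 16767 = 82232)
n(U, K) = -24*K (n(U, K) = (-8*(-4 + 1)**2/3)*K = (-8/3*(-3)**2)*K = (-8/3*9)*K = -24*K)
(-303516 + n(649, 454))*(352995 + (225089 - W)) = (-303516 - 24*454)*(352995 + (225089 - 1*82232)) = (-303516 - 10896)*(352995 + (225089 - 82232)) = -314412*(352995 + 142857) = -314412*495852 = -155901819024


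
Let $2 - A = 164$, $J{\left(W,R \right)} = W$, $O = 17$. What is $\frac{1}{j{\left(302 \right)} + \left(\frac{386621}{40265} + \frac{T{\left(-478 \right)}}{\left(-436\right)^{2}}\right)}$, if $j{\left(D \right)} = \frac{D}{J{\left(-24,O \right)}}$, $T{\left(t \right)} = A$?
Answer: $- \frac{11481323160}{34240442401} \approx -0.33531$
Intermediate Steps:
$A = -162$ ($A = 2 - 164 = -162$)
$T{\left(t \right)} = -162$
$j{\left(D \right)} = - \frac{D}{24}$ ($j{\left(D \right)} = \frac{D}{-24} = D \left(- \frac{1}{24}\right) = - \frac{D}{24}$)
$\frac{1}{j{\left(302 \right)} + \left(\frac{386621}{40265} + \frac{T{\left(-478 \right)}}{\left(-436\right)^{2}}\right)} = \frac{1}{\left(- \frac{1}{24}\right) 302 + \left(\frac{386621}{40265} - \frac{162}{\left(-436\right)^{2}}\right)} = \frac{1}{- \frac{151}{12} + \left(386621 \cdot \frac{1}{40265} - \frac{162}{190096}\right)} = \frac{1}{- \frac{151}{12} + \left(\frac{386621}{40265} - \frac{81}{95048}\right)} = \frac{1}{- \frac{151}{12} + \frac{36744291343}{3827107720}} = \frac{1}{- \frac{34240442401}{11481323160}} = - \frac{11481323160}{34240442401}$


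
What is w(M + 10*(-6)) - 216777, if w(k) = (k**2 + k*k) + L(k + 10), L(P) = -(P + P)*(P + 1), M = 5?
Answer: -214687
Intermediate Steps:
L(P) = -2*P*(1 + P)
w(k) = 2*k**2 - 2*(10 + k)*(11 + k) (w(k) = (k**2 + k*k) - 2*(k + 10)*(1 + (k + 10)) = (k**2 + k**2) - 2*(10 + k)*(1 + (10 + k)) = 2*k**2 - 2*(10 + k)*(11 + k))
w(M + 10*(-6)) - 216777 = (-220 - 42*(5 + 10*(-6))) - 216777 = (-220 - 42*(5 - 60)) - 216777 = (-220 - 42*(-55)) - 216777 = (-220 + 2310) - 216777 = 2090 - 216777 = -214687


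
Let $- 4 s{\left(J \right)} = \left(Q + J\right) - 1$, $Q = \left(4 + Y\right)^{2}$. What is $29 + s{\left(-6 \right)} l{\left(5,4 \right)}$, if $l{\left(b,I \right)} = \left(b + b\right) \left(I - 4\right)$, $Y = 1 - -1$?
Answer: $29$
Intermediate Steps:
$Y = 2$ ($Y = 1 + 1 = 2$)
$l{\left(b,I \right)} = 2 b \left(-4 + I\right)$
$Q = 36$ ($Q = \left(4 + 2\right)^{2} = 6^{2} = 36$)
$s{\left(J \right)} = - \frac{35}{4} - \frac{J}{4}$ ($s{\left(J \right)} = - \frac{\left(36 + J\right) - 1}{4} = - \frac{35 + J}{4} = - \frac{35}{4} - \frac{J}{4}$)
$29 + s{\left(-6 \right)} l{\left(5,4 \right)} = 29 + \left(- \frac{35}{4} - - \frac{3}{2}\right) 2 \cdot 5 \left(-4 + 4\right) = 29 + \left(- \frac{35}{4} + \frac{3}{2}\right) 2 \cdot 5 \cdot 0 = 29 - 0 = 29 + 0 = 29$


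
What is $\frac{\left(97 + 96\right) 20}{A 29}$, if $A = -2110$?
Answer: $- \frac{386}{6119} \approx -0.063082$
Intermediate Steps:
$\frac{\left(97 + 96\right) 20}{A 29} = \frac{\left(97 + 96\right) 20}{\left(-2110\right) 29} = \frac{193 \cdot 20}{-61190} = 3860 \left(- \frac{1}{61190}\right) = - \frac{386}{6119}$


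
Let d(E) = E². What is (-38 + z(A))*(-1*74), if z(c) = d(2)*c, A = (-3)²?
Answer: 148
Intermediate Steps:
A = 9
z(c) = 4*c (z(c) = 2²*c = 4*c)
(-38 + z(A))*(-1*74) = (-38 + 4*9)*(-1*74) = (-38 + 36)*(-74) = -2*(-74) = 148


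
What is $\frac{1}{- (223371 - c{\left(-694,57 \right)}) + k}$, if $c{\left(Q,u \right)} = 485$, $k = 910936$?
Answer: $\frac{1}{688050} \approx 1.4534 \cdot 10^{-6}$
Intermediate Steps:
$\frac{1}{- (223371 - c{\left(-694,57 \right)}) + k} = \frac{1}{- (223371 - 485) + 910936} = \frac{1}{\left(-1\right) 222886 + 910936} = \frac{1}{-222886 + 910936} = \frac{1}{688050}$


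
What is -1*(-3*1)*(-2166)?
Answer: -6498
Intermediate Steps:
-1*(-3*1)*(-2166) = -1*(-3)*(-2166) = -(-3)*(-2166) = -1*6498 = -6498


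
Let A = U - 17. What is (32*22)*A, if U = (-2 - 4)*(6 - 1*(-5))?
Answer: -58432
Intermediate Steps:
U = -66 (U = -6*(6 + 5) = -6*11 = -66)
A = -83 (A = -66 - 17 = -83)
(32*22)*A = (32*22)*(-83) = 704*(-83) = -58432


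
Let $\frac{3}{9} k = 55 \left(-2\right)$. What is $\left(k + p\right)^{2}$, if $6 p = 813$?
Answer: $\frac{151321}{4} \approx 37830.0$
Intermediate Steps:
$p = \frac{271}{2}$ ($p = \frac{1}{6} \cdot 813 = \frac{271}{2} \approx 135.5$)
$k = -330$ ($k = 3 \cdot 55 \left(-2\right) = 3 \left(-110\right) = -330$)
$\left(k + p\right)^{2} = \left(-330 + \frac{271}{2}\right)^{2} = \left(- \frac{389}{2}\right)^{2} = \frac{151321}{4}$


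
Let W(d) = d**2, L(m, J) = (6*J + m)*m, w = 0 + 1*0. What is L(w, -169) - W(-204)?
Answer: -41616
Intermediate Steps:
w = 0 (w = 0 + 0 = 0)
L(m, J) = m*(m + 6*J) (L(m, J) = (m + 6*J)*m = m*(m + 6*J))
L(w, -169) - W(-204) = 0*(0 + 6*(-169)) - 1*(-204)**2 = 0*(0 - 1014) - 1*41616 = 0*(-1014) - 41616 = 0 - 41616 = -41616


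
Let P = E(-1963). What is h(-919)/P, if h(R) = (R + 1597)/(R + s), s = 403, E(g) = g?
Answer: 113/168818 ≈ 0.00066936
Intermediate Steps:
P = -1963
h(R) = (1597 + R)/(403 + R) (h(R) = (R + 1597)/(R + 403) = (1597 + R)/(403 + R))
h(-919)/P = ((1597 - 919)/(403 - 919))/(-1963) = (678/(-516))*(-1/1963) = -1/516*678*(-1/1963) = -113/86*(-1/1963) = 113/168818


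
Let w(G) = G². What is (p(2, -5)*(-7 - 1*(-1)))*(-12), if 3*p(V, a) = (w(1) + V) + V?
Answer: 120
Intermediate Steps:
p(V, a) = ⅓ + 2*V/3 (p(V, a) = ((1² + V) + V)/3 = ((1 + V) + V)/3 = (1 + 2*V)/3 = ⅓ + 2*V/3)
(p(2, -5)*(-7 - 1*(-1)))*(-12) = ((⅓ + (⅔)*2)*(-7 - 1*(-1)))*(-12) = ((⅓ + 4/3)*(-7 + 1))*(-12) = ((5/3)*(-6))*(-12) = -10*(-12) = 120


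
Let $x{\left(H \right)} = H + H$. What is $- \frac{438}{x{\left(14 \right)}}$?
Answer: $- \frac{219}{14} \approx -15.643$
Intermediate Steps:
$x{\left(H \right)} = 2 H$
$- \frac{438}{x{\left(14 \right)}} = - \frac{438}{2 \cdot 14} = - \frac{438}{28} = \left(-438\right) \frac{1}{28} = - \frac{219}{14}$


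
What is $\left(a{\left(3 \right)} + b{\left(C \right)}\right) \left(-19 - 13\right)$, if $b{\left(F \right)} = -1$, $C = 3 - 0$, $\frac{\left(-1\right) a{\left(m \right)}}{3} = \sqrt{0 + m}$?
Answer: $32 + 96 \sqrt{3} \approx 198.28$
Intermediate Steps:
$a{\left(m \right)} = - 3 \sqrt{m}$ ($a{\left(m \right)} = - 3 \sqrt{0 + m} = - 3 \sqrt{m}$)
$C = 3$ ($C = 3 + 0 = 3$)
$\left(a{\left(3 \right)} + b{\left(C \right)}\right) \left(-19 - 13\right) = \left(- 3 \sqrt{3} - 1\right) \left(-19 - 13\right) = \left(-1 - 3 \sqrt{3}\right) \left(-19 - 13\right) = \left(-1 - 3 \sqrt{3}\right) \left(-32\right) = 32 + 96 \sqrt{3}$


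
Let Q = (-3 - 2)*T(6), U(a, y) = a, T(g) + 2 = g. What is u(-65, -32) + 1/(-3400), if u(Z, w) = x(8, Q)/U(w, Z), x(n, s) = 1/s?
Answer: 69/54400 ≈ 0.0012684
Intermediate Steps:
T(g) = -2 + g
Q = -20 (Q = (-3 - 2)*(-2 + 6) = -5*4 = -20)
u(Z, w) = -1/(20*w) (u(Z, w) = 1/((-20)*w) = -1/(20*w))
u(-65, -32) + 1/(-3400) = -1/20/(-32) + 1/(-3400) = -1/20*(-1/32) - 1/3400 = 1/640 - 1/3400 = 69/54400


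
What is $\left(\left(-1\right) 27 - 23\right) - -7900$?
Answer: $7850$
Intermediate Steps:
$\left(\left(-1\right) 27 - 23\right) - -7900 = \left(-27 - 23\right) + 7900 = -50 + 7900 = 7850$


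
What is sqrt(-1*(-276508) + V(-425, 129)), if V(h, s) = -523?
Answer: 3*sqrt(30665) ≈ 525.34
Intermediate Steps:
sqrt(-1*(-276508) + V(-425, 129)) = sqrt(-1*(-276508) - 523) = sqrt(276508 - 523) = sqrt(275985) = 3*sqrt(30665)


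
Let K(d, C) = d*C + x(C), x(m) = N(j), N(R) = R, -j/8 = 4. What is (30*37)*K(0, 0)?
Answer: -35520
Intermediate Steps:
j = -32 (j = -8*4 = -32)
x(m) = -32
K(d, C) = -32 + C*d (K(d, C) = d*C - 32 = C*d - 32 = -32 + C*d)
(30*37)*K(0, 0) = (30*37)*(-32 + 0*0) = 1110*(-32 + 0) = 1110*(-32) = -35520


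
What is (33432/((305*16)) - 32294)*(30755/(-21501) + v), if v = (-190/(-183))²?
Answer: 111066744170851/9760636962 ≈ 11379.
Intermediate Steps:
v = 36100/33489 (v = (-190*(-1/183))² = (190/183)² = 36100/33489 ≈ 1.0780)
(33432/((305*16)) - 32294)*(30755/(-21501) + v) = (33432/((305*16)) - 32294)*(30755/(-21501) + 36100/33489) = (33432/4880 - 32294)*(30755*(-1/21501) + 36100/33489) = (33432*(1/4880) - 32294)*(-30755/21501 + 36100/33489) = (4179/610 - 32294)*(-28196455/80005221) = -19695161/610*(-28196455/80005221) = 111066744170851/9760636962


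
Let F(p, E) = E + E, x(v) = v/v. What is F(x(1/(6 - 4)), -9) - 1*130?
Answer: -148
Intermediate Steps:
x(v) = 1
F(p, E) = 2*E
F(x(1/(6 - 4)), -9) - 1*130 = 2*(-9) - 1*130 = -18 - 130 = -148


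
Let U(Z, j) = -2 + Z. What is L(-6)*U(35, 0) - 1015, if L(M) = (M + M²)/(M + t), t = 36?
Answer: -982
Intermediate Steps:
L(M) = (M + M²)/(36 + M) (L(M) = (M + M²)/(M + 36) = (M + M²)/(36 + M))
L(-6)*U(35, 0) - 1015 = (-6*(1 - 6)/(36 - 6))*(-2 + 35) - 1015 = -6*(-5)/30*33 - 1015 = -6*1/30*(-5)*33 - 1015 = 1*33 - 1015 = 33 - 1015 = -982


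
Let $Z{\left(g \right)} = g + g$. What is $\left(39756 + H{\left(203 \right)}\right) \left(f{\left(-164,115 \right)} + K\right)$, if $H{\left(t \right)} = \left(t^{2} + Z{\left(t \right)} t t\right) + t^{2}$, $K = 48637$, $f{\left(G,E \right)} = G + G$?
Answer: $814152929652$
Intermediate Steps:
$f{\left(G,E \right)} = 2 G$
$Z{\left(g \right)} = 2 g$
$H{\left(t \right)} = 2 t^{2} + 2 t^{3}$ ($H{\left(t \right)} = \left(t^{2} + 2 t t t\right) + t^{2} = \left(t^{2} + 2 t^{2} t\right) + t^{2} = \left(t^{2} + 2 t^{3}\right) + t^{2} = 2 t^{2} + 2 t^{3}$)
$\left(39756 + H{\left(203 \right)}\right) \left(f{\left(-164,115 \right)} + K\right) = \left(39756 + 2 \cdot 203^{2} \left(1 + 203\right)\right) \left(2 \left(-164\right) + 48637\right) = \left(39756 + 2 \cdot 41209 \cdot 204\right) \left(-328 + 48637\right) = \left(39756 + 16813272\right) 48309 = 16853028 \cdot 48309 = 814152929652$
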